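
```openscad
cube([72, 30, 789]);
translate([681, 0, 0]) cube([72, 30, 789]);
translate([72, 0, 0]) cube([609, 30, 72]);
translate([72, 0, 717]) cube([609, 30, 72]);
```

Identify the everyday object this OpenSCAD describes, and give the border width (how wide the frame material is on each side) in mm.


A picture frame. The border width is 72 mm.

Four thin pieces enclosing a rectangular opening — a picture frame. The two full-height stiles are 789 mm tall; the top rail sits at z = 717 and is 72 mm tall, so the border above the opening is 789 − 717 = 72 mm, matching the stile x-width.


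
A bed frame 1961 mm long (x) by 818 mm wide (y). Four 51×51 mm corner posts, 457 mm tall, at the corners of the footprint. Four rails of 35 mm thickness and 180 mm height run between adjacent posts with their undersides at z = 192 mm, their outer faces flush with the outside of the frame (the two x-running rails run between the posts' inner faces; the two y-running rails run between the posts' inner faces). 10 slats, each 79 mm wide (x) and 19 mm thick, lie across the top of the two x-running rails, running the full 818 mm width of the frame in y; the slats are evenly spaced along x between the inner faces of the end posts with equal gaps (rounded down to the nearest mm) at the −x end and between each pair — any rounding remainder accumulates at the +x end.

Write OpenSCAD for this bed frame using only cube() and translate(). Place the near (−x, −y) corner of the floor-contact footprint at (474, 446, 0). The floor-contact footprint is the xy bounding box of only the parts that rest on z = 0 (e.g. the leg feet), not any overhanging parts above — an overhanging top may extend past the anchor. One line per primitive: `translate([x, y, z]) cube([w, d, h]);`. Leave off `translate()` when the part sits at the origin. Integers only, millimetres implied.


// slat z = rail_z + rail_h = 192 + 180 = 372
// slat gap = ⌊(1859 − 10·79) / 11⌋ = 97
translate([474, 446, 0]) cube([51, 51, 457]);
translate([474, 1213, 0]) cube([51, 51, 457]);
translate([2384, 446, 0]) cube([51, 51, 457]);
translate([2384, 1213, 0]) cube([51, 51, 457]);
translate([525, 446, 192]) cube([1859, 35, 180]);
translate([525, 1229, 192]) cube([1859, 35, 180]);
translate([474, 497, 192]) cube([35, 716, 180]);
translate([2400, 497, 192]) cube([35, 716, 180]);
translate([622, 446, 372]) cube([79, 818, 19]);
translate([798, 446, 372]) cube([79, 818, 19]);
translate([974, 446, 372]) cube([79, 818, 19]);
translate([1150, 446, 372]) cube([79, 818, 19]);
translate([1326, 446, 372]) cube([79, 818, 19]);
translate([1502, 446, 372]) cube([79, 818, 19]);
translate([1678, 446, 372]) cube([79, 818, 19]);
translate([1854, 446, 372]) cube([79, 818, 19]);
translate([2030, 446, 372]) cube([79, 818, 19]);
translate([2206, 446, 372]) cube([79, 818, 19]);


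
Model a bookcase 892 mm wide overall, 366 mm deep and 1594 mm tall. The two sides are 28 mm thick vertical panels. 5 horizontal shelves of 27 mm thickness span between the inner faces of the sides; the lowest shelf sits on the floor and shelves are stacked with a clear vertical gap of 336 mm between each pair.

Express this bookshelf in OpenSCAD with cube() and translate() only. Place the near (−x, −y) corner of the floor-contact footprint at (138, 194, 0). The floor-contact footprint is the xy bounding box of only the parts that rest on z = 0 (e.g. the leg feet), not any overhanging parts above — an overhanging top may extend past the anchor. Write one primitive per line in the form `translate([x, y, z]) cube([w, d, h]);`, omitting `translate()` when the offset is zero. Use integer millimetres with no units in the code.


translate([138, 194, 0]) cube([28, 366, 1594]);
translate([1002, 194, 0]) cube([28, 366, 1594]);
translate([166, 194, 0]) cube([836, 366, 27]);
translate([166, 194, 363]) cube([836, 366, 27]);
translate([166, 194, 726]) cube([836, 366, 27]);
translate([166, 194, 1089]) cube([836, 366, 27]);
translate([166, 194, 1452]) cube([836, 366, 27]);


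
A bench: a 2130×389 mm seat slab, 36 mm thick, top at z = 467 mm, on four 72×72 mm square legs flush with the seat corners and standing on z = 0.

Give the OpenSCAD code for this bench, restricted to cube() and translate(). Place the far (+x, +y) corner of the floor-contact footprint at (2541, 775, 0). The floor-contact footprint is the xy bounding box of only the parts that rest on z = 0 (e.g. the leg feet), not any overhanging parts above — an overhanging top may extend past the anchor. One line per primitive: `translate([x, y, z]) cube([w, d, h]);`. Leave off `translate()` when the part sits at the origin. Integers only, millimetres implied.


translate([411, 386, 431]) cube([2130, 389, 36]);
translate([411, 386, 0]) cube([72, 72, 431]);
translate([411, 703, 0]) cube([72, 72, 431]);
translate([2469, 386, 0]) cube([72, 72, 431]);
translate([2469, 703, 0]) cube([72, 72, 431]);


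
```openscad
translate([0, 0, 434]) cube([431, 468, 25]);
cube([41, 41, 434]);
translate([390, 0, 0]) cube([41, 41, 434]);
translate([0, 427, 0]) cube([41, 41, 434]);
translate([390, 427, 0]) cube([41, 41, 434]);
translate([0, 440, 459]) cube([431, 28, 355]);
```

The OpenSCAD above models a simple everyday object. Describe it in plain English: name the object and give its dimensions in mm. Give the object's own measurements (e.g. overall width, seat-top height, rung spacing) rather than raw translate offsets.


A chair. The seat is a 431×468×25 mm slab with its top at z = 459 mm, on four 41×41 mm corner legs (flush with the seat edges, standing on z = 0). A flat backrest 28 mm thick, 355 mm tall, spans the full seat width and rises from the seat top along its +y edge, rear face flush with the rear of the seat.


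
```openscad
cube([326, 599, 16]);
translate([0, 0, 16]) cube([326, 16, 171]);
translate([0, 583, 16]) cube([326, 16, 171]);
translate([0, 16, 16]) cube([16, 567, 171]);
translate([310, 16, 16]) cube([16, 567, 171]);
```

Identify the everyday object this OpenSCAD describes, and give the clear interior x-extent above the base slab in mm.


An open box. The internal width is 294 mm.

A 326×599 base slab with four walls standing on it — an open box. The base is 326 mm wide and the walls are 16 mm thick, so the internal width is 326 − 2 × 16 = 294 mm.


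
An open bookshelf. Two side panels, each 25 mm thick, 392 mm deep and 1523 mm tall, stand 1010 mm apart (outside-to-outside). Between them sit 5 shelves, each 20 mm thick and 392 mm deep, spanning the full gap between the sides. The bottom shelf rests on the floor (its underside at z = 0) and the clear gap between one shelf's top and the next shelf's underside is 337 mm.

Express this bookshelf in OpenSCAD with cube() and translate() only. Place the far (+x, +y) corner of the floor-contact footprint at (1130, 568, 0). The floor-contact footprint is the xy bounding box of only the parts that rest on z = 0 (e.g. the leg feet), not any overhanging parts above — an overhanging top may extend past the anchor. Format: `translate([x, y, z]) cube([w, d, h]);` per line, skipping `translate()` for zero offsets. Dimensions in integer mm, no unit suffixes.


translate([120, 176, 0]) cube([25, 392, 1523]);
translate([1105, 176, 0]) cube([25, 392, 1523]);
translate([145, 176, 0]) cube([960, 392, 20]);
translate([145, 176, 357]) cube([960, 392, 20]);
translate([145, 176, 714]) cube([960, 392, 20]);
translate([145, 176, 1071]) cube([960, 392, 20]);
translate([145, 176, 1428]) cube([960, 392, 20]);


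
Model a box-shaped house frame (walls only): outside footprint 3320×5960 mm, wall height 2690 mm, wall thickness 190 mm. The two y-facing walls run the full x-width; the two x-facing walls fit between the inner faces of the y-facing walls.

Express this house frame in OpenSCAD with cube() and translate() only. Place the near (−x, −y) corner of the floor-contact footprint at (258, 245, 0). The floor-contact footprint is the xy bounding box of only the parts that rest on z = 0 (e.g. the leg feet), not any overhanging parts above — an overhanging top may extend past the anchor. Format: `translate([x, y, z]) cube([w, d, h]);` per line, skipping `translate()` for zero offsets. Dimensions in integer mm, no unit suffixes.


translate([258, 245, 0]) cube([3320, 190, 2690]);
translate([258, 6015, 0]) cube([3320, 190, 2690]);
translate([258, 435, 0]) cube([190, 5580, 2690]);
translate([3388, 435, 0]) cube([190, 5580, 2690]);


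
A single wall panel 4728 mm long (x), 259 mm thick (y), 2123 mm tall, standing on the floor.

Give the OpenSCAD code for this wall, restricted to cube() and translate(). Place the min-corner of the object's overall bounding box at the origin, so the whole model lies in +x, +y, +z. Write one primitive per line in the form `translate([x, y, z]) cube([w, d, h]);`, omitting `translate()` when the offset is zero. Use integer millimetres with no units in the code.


cube([4728, 259, 2123]);


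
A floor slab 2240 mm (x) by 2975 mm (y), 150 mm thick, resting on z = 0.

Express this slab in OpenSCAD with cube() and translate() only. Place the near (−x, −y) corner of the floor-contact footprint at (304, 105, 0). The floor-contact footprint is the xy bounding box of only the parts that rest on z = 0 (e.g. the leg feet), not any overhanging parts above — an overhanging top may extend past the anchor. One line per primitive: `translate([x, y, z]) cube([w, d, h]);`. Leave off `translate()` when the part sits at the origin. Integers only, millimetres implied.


translate([304, 105, 0]) cube([2240, 2975, 150]);


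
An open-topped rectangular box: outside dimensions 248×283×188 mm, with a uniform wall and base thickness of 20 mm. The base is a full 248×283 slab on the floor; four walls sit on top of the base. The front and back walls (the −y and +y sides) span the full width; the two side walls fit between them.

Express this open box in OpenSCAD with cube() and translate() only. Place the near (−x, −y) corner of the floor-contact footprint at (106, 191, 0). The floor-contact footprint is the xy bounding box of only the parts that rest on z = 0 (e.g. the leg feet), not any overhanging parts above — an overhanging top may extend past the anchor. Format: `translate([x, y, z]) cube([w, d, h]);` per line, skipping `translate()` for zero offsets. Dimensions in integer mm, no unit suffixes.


translate([106, 191, 0]) cube([248, 283, 20]);
translate([106, 191, 20]) cube([248, 20, 168]);
translate([106, 454, 20]) cube([248, 20, 168]);
translate([106, 211, 20]) cube([20, 243, 168]);
translate([334, 211, 20]) cube([20, 243, 168]);


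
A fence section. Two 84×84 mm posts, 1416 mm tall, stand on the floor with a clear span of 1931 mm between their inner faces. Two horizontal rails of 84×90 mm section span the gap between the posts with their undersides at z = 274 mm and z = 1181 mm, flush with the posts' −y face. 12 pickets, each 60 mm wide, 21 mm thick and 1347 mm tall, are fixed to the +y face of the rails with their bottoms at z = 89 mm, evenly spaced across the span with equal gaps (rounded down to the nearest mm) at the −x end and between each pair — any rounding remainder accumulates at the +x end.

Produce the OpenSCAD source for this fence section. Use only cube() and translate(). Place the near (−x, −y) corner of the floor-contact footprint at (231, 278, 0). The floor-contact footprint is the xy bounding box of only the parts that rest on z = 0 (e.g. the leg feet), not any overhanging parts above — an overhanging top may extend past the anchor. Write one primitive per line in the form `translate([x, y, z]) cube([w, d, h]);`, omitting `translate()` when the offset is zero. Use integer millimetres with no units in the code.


translate([231, 278, 0]) cube([84, 84, 1416]);
translate([2246, 278, 0]) cube([84, 84, 1416]);
translate([315, 278, 274]) cube([1931, 84, 90]);
translate([315, 278, 1181]) cube([1931, 84, 90]);
translate([408, 362, 89]) cube([60, 21, 1347]);
translate([561, 362, 89]) cube([60, 21, 1347]);
translate([714, 362, 89]) cube([60, 21, 1347]);
translate([867, 362, 89]) cube([60, 21, 1347]);
translate([1020, 362, 89]) cube([60, 21, 1347]);
translate([1173, 362, 89]) cube([60, 21, 1347]);
translate([1326, 362, 89]) cube([60, 21, 1347]);
translate([1479, 362, 89]) cube([60, 21, 1347]);
translate([1632, 362, 89]) cube([60, 21, 1347]);
translate([1785, 362, 89]) cube([60, 21, 1347]);
translate([1938, 362, 89]) cube([60, 21, 1347]);
translate([2091, 362, 89]) cube([60, 21, 1347]);


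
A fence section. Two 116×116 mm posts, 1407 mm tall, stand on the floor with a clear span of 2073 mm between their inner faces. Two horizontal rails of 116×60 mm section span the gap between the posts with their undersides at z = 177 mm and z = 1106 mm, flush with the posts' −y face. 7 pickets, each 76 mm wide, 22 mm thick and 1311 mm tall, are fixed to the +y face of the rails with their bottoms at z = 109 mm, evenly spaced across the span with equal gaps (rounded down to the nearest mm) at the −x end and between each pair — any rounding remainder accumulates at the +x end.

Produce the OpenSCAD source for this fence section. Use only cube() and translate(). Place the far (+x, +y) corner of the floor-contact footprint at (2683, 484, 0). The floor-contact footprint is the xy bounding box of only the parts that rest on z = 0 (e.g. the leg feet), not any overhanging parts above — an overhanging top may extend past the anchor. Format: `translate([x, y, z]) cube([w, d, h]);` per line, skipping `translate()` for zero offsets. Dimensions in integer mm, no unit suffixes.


translate([378, 368, 0]) cube([116, 116, 1407]);
translate([2567, 368, 0]) cube([116, 116, 1407]);
translate([494, 368, 177]) cube([2073, 116, 60]);
translate([494, 368, 1106]) cube([2073, 116, 60]);
translate([686, 484, 109]) cube([76, 22, 1311]);
translate([954, 484, 109]) cube([76, 22, 1311]);
translate([1222, 484, 109]) cube([76, 22, 1311]);
translate([1490, 484, 109]) cube([76, 22, 1311]);
translate([1758, 484, 109]) cube([76, 22, 1311]);
translate([2026, 484, 109]) cube([76, 22, 1311]);
translate([2294, 484, 109]) cube([76, 22, 1311]);


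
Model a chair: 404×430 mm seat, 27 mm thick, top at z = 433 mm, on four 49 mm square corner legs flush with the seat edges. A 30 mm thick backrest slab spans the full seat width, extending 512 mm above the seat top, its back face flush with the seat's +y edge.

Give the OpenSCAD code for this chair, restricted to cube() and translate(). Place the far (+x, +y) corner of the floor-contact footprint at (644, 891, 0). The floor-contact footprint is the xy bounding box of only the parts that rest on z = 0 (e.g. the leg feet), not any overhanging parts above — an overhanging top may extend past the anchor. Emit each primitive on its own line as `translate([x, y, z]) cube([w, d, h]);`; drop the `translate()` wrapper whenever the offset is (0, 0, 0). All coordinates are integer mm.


translate([240, 461, 406]) cube([404, 430, 27]);
translate([240, 461, 0]) cube([49, 49, 406]);
translate([595, 461, 0]) cube([49, 49, 406]);
translate([240, 842, 0]) cube([49, 49, 406]);
translate([595, 842, 0]) cube([49, 49, 406]);
translate([240, 861, 433]) cube([404, 30, 512]);


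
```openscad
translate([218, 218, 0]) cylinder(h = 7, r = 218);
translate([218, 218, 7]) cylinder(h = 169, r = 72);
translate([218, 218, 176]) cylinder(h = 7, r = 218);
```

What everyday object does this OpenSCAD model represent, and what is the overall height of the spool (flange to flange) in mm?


A spool. The overall height is 183 mm.

Three coaxial cylinders, large–small–large — a spool. Two 7 mm flanges and a 169 mm core give 7 + 169 + 7 = 183 mm.


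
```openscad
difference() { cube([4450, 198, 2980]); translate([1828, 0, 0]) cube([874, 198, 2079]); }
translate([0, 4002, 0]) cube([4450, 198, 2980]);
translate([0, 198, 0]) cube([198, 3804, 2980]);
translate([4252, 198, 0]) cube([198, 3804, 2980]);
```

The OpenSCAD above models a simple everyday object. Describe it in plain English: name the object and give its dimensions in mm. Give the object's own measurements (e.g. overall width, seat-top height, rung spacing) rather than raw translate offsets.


A single room: four walls, each 2980 mm tall and 198 mm thick, enclosing an outside footprint 4450×4200 mm (x × y), no floor or roof. The front and back walls (−y and +y sides) run the full x-width; the side walls fit between their inner faces. A door opening 874 mm wide and 2079 mm tall is cut through the front wall from the floor up, its −x edge 1828 mm from the wall's −x end.


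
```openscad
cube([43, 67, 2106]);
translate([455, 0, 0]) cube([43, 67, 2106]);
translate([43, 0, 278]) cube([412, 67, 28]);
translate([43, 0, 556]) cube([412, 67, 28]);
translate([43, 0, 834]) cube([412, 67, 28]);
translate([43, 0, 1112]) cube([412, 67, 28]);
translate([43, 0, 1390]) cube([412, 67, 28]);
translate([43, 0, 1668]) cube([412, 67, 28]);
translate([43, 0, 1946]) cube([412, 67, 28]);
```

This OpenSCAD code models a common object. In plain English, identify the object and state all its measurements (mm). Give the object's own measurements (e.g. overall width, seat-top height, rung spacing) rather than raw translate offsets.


A straight ladder. Two 43×67 mm vertical rails, 2106 mm tall, stand 498 mm apart (outside-to-outside) with their front faces coplanar on the −y side. 7 rungs, each 67 mm deep and 28 mm tall, span between the inner faces of the rails, front faces flush with the rails. The lowest rung's underside is at z = 278 mm and rungs are spaced 278 mm apart (underside to underside).


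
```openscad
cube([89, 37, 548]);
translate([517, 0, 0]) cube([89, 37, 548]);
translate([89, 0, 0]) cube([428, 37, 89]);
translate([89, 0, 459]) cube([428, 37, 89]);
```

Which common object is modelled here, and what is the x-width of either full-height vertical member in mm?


A picture frame. The border width is 89 mm.

Four thin pieces enclosing a rectangular opening — a picture frame. The two full-height stiles are 548 mm tall; the top rail sits at z = 459 and is 89 mm tall, so the border above the opening is 548 − 459 = 89 mm, matching the stile x-width.


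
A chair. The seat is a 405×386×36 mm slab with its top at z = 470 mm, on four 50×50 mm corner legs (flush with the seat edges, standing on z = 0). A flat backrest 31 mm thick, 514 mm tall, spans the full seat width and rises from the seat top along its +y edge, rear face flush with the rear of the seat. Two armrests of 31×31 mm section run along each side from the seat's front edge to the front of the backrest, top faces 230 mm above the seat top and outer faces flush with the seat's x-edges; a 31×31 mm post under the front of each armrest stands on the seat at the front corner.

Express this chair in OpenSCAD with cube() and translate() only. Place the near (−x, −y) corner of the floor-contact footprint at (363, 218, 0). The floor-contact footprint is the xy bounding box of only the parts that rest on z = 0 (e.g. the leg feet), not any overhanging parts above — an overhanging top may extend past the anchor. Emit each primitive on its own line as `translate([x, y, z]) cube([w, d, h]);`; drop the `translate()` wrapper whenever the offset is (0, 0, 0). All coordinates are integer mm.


translate([363, 218, 434]) cube([405, 386, 36]);
translate([363, 218, 0]) cube([50, 50, 434]);
translate([718, 218, 0]) cube([50, 50, 434]);
translate([363, 554, 0]) cube([50, 50, 434]);
translate([718, 554, 0]) cube([50, 50, 434]);
translate([363, 573, 470]) cube([405, 31, 514]);
translate([363, 218, 669]) cube([31, 355, 31]);
translate([737, 218, 669]) cube([31, 355, 31]);
translate([363, 218, 470]) cube([31, 31, 199]);
translate([737, 218, 470]) cube([31, 31, 199]);


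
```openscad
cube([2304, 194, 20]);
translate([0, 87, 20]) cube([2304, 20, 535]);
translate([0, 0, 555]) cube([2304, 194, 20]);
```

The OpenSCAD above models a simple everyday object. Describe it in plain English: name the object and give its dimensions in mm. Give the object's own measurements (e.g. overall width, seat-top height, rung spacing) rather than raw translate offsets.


An I-beam lying along x, 2304 mm long. Overall section height 575 mm. Two flanges 194 mm wide (y) and 20 mm thick, one on the floor and one at the top; a web 20 mm thick runs between them, centred on the flange width.


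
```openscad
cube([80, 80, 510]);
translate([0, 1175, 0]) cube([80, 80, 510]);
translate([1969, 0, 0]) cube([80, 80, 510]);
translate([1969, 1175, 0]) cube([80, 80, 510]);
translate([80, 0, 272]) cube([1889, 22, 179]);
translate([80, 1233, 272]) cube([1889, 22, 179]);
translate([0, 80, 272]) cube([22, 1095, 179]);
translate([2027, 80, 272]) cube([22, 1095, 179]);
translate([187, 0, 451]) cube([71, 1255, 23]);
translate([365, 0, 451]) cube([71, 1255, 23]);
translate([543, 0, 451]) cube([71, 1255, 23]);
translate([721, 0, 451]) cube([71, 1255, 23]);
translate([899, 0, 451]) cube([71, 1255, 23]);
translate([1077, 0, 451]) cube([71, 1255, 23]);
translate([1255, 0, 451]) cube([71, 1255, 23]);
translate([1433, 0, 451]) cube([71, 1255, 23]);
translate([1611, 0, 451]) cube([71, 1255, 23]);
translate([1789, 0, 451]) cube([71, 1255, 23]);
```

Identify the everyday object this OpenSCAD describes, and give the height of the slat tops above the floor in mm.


A bed frame. The slat-top height is 474 mm.

Four posts, four rails, and a row of slats — a bed frame. Slats sit on the rails at z = 272 + 179 = 451; with slat thickness 23, the top is 474 mm.


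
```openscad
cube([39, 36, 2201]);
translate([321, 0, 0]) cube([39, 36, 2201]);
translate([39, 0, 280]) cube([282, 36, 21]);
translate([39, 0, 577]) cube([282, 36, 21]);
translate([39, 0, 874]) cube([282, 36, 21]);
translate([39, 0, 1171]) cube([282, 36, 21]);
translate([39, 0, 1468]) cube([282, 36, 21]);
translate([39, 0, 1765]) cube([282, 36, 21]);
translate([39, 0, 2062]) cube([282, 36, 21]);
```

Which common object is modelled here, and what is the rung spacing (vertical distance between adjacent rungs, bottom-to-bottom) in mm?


A ladder. The rung spacing is 297 mm.

Two tall 39×36 posts with 7 short bars between them — a ladder. Adjacent rungs sit at z = 280 and z = 577, so the spacing is 577 − 280 = 297 mm.


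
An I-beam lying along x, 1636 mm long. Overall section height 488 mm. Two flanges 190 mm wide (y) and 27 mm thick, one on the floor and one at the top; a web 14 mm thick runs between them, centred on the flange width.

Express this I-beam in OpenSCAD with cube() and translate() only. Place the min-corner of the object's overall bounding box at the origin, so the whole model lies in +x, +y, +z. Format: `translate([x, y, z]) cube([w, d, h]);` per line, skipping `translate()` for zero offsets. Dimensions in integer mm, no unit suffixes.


cube([1636, 190, 27]);
translate([0, 88, 27]) cube([1636, 14, 434]);
translate([0, 0, 461]) cube([1636, 190, 27]);


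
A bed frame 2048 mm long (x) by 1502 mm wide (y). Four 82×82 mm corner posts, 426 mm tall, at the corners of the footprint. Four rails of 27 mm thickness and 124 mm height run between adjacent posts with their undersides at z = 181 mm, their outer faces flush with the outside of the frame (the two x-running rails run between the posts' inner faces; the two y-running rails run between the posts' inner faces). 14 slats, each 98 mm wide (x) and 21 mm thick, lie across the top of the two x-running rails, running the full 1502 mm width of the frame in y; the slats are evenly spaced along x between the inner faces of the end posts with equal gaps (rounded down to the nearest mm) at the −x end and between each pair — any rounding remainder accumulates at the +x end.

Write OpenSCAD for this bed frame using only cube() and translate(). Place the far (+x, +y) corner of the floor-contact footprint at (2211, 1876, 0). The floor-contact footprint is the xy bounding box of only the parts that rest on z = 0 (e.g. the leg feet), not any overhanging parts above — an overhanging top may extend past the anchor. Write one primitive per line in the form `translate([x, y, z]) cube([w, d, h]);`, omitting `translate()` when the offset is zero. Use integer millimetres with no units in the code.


translate([163, 374, 0]) cube([82, 82, 426]);
translate([163, 1794, 0]) cube([82, 82, 426]);
translate([2129, 374, 0]) cube([82, 82, 426]);
translate([2129, 1794, 0]) cube([82, 82, 426]);
translate([245, 374, 181]) cube([1884, 27, 124]);
translate([245, 1849, 181]) cube([1884, 27, 124]);
translate([163, 456, 181]) cube([27, 1338, 124]);
translate([2184, 456, 181]) cube([27, 1338, 124]);
translate([279, 374, 305]) cube([98, 1502, 21]);
translate([411, 374, 305]) cube([98, 1502, 21]);
translate([543, 374, 305]) cube([98, 1502, 21]);
translate([675, 374, 305]) cube([98, 1502, 21]);
translate([807, 374, 305]) cube([98, 1502, 21]);
translate([939, 374, 305]) cube([98, 1502, 21]);
translate([1071, 374, 305]) cube([98, 1502, 21]);
translate([1203, 374, 305]) cube([98, 1502, 21]);
translate([1335, 374, 305]) cube([98, 1502, 21]);
translate([1467, 374, 305]) cube([98, 1502, 21]);
translate([1599, 374, 305]) cube([98, 1502, 21]);
translate([1731, 374, 305]) cube([98, 1502, 21]);
translate([1863, 374, 305]) cube([98, 1502, 21]);
translate([1995, 374, 305]) cube([98, 1502, 21]);


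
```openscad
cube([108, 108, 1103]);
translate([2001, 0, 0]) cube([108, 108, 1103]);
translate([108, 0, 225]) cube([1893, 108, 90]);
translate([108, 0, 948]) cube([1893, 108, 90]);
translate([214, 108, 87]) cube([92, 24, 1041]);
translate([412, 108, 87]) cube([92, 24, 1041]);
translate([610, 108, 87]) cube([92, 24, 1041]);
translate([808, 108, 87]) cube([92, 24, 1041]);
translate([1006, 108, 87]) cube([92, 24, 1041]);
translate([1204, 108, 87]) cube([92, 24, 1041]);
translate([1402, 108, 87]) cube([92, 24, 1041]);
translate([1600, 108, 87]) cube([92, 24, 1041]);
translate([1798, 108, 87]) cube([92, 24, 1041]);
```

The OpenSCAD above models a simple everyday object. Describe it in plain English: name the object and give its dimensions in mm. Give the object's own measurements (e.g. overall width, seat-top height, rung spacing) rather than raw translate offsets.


A fence section. Two 108×108 mm posts, 1103 mm tall, stand on the floor with a clear span of 1893 mm between their inner faces. Two horizontal rails of 108×90 mm section span the gap between the posts with their undersides at z = 225 mm and z = 948 mm, flush with the posts' −y face. 9 pickets, each 92 mm wide, 24 mm thick and 1041 mm tall, are fixed to the +y face of the rails with their bottoms at z = 87 mm, spaced across the span with a 106 mm gap after the −x post and between neighbouring pickets, with 111 mm left before the +x post.


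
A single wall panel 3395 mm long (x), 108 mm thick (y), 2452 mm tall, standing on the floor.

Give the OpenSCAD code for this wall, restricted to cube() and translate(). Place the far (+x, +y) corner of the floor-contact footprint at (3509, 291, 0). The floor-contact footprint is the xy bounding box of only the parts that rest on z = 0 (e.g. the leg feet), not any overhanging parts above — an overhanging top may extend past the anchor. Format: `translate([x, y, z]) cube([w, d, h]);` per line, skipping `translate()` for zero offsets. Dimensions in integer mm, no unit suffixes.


translate([114, 183, 0]) cube([3395, 108, 2452]);


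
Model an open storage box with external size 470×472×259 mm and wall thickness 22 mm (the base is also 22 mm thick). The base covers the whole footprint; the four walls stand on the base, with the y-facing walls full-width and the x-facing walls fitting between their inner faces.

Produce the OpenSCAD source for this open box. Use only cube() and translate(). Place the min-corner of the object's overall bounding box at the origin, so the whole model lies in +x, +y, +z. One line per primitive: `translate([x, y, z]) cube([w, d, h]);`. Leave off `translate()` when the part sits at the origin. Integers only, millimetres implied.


cube([470, 472, 22]);
translate([0, 0, 22]) cube([470, 22, 237]);
translate([0, 450, 22]) cube([470, 22, 237]);
translate([0, 22, 22]) cube([22, 428, 237]);
translate([448, 22, 22]) cube([22, 428, 237]);


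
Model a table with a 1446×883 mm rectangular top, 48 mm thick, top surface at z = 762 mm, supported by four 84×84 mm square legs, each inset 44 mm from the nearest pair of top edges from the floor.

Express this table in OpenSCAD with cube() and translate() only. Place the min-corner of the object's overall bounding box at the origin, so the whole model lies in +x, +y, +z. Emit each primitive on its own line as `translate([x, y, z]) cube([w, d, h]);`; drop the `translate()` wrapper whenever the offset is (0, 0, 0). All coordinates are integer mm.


translate([0, 0, 714]) cube([1446, 883, 48]);
translate([44, 44, 0]) cube([84, 84, 714]);
translate([1318, 44, 0]) cube([84, 84, 714]);
translate([44, 755, 0]) cube([84, 84, 714]);
translate([1318, 755, 0]) cube([84, 84, 714]);


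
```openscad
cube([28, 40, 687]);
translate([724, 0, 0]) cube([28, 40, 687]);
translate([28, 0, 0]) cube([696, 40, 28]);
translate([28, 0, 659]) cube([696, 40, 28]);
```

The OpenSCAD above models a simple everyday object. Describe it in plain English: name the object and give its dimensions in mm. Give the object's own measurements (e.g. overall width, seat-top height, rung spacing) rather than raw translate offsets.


A rectangular picture frame lying in the x–z plane (depth along y). The opening is 696 mm wide (x) by 631 mm tall (z), surrounded by a border 28 mm wide on all four sides. The frame is 40 mm deep and is made of two full-height vertical stiles with two horizontal rails fitted between them.


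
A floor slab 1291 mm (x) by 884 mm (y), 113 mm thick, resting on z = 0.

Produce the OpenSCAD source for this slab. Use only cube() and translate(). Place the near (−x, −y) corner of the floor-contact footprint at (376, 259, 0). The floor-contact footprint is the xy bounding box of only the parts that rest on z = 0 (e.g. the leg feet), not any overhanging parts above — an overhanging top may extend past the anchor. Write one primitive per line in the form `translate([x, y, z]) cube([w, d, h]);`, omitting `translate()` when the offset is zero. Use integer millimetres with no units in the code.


translate([376, 259, 0]) cube([1291, 884, 113]);


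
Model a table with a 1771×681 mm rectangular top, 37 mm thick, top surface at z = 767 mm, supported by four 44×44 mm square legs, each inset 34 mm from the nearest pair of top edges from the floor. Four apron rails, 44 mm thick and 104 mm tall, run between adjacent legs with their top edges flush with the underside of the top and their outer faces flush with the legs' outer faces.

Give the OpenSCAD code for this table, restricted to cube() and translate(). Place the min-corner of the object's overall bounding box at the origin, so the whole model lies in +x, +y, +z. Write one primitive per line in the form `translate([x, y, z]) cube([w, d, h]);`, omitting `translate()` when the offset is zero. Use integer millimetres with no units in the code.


translate([0, 0, 730]) cube([1771, 681, 37]);
translate([34, 34, 0]) cube([44, 44, 730]);
translate([1693, 34, 0]) cube([44, 44, 730]);
translate([34, 603, 0]) cube([44, 44, 730]);
translate([1693, 603, 0]) cube([44, 44, 730]);
translate([78, 34, 626]) cube([1615, 44, 104]);
translate([78, 603, 626]) cube([1615, 44, 104]);
translate([34, 78, 626]) cube([44, 525, 104]);
translate([1693, 78, 626]) cube([44, 525, 104]);


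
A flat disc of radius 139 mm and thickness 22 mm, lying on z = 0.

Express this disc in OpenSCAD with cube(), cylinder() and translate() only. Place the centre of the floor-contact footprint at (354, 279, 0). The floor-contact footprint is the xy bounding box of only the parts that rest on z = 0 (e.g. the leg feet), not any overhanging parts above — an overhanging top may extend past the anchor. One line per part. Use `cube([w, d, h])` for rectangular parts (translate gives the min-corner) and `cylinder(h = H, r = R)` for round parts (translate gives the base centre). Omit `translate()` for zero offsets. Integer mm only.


translate([354, 279, 0]) cylinder(h = 22, r = 139);


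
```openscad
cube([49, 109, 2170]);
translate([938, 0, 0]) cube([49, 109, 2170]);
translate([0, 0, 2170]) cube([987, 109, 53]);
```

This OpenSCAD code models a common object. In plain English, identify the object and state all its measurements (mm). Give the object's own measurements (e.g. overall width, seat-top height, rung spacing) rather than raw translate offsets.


A door frame. The clear opening is 889 mm wide and 2170 mm high. Two 49 mm wide jambs, 109 mm deep, stand either side of the opening from the floor to the top of the opening. A 53 mm thick head sits across the top of both jambs, spanning the full outside width of the frame.


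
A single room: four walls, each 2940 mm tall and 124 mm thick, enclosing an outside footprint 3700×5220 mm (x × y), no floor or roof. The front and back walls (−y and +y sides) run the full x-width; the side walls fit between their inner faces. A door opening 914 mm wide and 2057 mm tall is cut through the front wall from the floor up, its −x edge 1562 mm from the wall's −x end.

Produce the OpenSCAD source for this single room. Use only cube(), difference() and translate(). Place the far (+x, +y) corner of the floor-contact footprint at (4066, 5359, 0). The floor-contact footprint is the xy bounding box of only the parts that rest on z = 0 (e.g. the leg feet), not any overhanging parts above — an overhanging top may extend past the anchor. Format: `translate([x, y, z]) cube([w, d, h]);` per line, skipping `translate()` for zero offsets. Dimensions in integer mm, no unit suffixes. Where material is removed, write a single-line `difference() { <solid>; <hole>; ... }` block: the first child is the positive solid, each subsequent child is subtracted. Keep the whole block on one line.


difference() { translate([366, 139, 0]) cube([3700, 124, 2940]); translate([1928, 139, 0]) cube([914, 124, 2057]); }
translate([366, 5235, 0]) cube([3700, 124, 2940]);
translate([366, 263, 0]) cube([124, 4972, 2940]);
translate([3942, 263, 0]) cube([124, 4972, 2940]);


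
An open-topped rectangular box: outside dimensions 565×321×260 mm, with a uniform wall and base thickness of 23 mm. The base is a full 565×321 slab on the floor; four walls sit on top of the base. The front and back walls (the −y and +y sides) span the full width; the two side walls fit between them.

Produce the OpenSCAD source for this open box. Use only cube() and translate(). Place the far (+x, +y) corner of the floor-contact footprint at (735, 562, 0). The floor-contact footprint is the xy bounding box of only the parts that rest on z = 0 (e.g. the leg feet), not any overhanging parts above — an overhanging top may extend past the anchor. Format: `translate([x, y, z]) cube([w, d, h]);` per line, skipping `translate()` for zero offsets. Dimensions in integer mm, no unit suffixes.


translate([170, 241, 0]) cube([565, 321, 23]);
translate([170, 241, 23]) cube([565, 23, 237]);
translate([170, 539, 23]) cube([565, 23, 237]);
translate([170, 264, 23]) cube([23, 275, 237]);
translate([712, 264, 23]) cube([23, 275, 237]);


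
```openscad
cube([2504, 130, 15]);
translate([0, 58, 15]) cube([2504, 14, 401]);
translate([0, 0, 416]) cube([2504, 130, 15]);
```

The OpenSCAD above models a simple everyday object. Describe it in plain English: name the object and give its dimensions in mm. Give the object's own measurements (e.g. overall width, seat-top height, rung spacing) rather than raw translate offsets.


An I-beam lying along x, 2504 mm long. Overall section height 431 mm. Two flanges 130 mm wide (y) and 15 mm thick, one on the floor and one at the top; a web 14 mm thick runs between them, centred on the flange width.


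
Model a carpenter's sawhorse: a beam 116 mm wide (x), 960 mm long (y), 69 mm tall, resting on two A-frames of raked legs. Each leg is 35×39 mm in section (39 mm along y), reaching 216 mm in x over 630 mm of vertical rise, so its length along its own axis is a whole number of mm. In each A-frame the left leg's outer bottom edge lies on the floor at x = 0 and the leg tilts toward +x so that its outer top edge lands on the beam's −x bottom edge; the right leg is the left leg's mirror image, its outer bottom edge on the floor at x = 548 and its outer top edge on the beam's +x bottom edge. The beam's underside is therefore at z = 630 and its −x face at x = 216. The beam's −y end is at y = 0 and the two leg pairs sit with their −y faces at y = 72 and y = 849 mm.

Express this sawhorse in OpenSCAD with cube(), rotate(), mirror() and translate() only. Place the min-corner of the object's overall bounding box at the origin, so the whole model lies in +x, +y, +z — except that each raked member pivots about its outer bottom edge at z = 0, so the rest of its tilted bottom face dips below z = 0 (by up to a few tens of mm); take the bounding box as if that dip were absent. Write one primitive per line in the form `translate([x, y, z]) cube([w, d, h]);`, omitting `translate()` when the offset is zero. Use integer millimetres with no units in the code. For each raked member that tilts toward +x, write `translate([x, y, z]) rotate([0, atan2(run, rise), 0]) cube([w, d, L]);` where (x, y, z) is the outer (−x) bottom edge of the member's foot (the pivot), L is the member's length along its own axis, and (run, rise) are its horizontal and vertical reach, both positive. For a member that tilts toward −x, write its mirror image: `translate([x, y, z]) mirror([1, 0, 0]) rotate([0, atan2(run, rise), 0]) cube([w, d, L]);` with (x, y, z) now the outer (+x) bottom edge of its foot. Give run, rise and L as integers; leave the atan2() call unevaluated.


// leg length = √(216² + 630²) = 666
// right-leg outer foot x = 2·216 + 116 = 548
// beam min-corner = (216, 0, 630)
translate([216, 0, 630]) cube([116, 960, 69]);
translate([0, 72, 0]) rotate([0, atan2(216, 630), 0]) cube([35, 39, 666]);
translate([548, 72, 0]) mirror([1, 0, 0]) rotate([0, atan2(216, 630), 0]) cube([35, 39, 666]);
translate([0, 849, 0]) rotate([0, atan2(216, 630), 0]) cube([35, 39, 666]);
translate([548, 849, 0]) mirror([1, 0, 0]) rotate([0, atan2(216, 630), 0]) cube([35, 39, 666]);


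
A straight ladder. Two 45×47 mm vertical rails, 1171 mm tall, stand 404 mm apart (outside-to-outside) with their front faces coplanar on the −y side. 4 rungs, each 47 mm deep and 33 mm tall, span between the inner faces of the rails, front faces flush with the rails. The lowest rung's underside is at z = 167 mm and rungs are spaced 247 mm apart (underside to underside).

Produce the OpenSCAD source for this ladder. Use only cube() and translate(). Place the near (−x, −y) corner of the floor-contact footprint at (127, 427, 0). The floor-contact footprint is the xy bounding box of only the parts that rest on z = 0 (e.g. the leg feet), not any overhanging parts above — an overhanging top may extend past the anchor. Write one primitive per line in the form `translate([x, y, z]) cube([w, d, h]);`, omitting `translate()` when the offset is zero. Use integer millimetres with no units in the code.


translate([127, 427, 0]) cube([45, 47, 1171]);
translate([486, 427, 0]) cube([45, 47, 1171]);
translate([172, 427, 167]) cube([314, 47, 33]);
translate([172, 427, 414]) cube([314, 47, 33]);
translate([172, 427, 661]) cube([314, 47, 33]);
translate([172, 427, 908]) cube([314, 47, 33]);


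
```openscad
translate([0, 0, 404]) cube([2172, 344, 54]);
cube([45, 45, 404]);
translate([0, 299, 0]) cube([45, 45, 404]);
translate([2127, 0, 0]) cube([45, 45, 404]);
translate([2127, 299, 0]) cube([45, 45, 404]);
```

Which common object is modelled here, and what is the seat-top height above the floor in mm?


A bench. The seat-top height is 458 mm.

A long slab on four corner posts — a bench. The slab sits at z = 404 with thickness 54, so the top is 404 + 54 = 458 mm.


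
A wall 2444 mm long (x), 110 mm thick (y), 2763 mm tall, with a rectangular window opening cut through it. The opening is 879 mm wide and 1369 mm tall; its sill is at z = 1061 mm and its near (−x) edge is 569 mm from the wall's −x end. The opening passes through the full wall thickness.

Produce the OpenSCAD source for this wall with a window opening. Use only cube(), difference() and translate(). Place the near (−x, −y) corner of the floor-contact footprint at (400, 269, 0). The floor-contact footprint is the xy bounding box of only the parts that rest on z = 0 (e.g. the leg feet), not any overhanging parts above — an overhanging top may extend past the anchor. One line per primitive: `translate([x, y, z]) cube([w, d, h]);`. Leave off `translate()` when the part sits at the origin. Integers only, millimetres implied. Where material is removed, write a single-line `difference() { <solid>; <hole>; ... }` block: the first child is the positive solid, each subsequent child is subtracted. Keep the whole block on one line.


difference() { translate([400, 269, 0]) cube([2444, 110, 2763]); translate([969, 269, 1061]) cube([879, 110, 1369]); }
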